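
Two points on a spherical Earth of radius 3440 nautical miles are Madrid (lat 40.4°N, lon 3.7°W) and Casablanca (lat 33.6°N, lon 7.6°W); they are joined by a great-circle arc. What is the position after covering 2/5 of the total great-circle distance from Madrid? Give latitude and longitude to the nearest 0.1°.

≈ lat 37.7°N, lon 5.3°W

The haversine formula gives a central angle δ ≈ 0.131 rad (7.5°) between the endpoints.
Interpolate at f = 2/5 with slerp weights a = sin((1−f)δ)/sin δ ≈ 0.601, b = sin(fδ)/sin δ ≈ 0.401.
p = a·p₁ + b·p₂ ≈ (0.788, -0.074, 0.611); φ = arcsin(p_z) ≈ 37.70°, λ = atan2(p_y, p_x) ≈ -5.34°.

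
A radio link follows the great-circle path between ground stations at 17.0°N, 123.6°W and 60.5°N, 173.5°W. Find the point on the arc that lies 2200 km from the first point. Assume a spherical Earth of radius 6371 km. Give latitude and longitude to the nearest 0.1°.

≈ 34.3°N, 134.3°W

Convert each endpoint to a unit vector on the sphere (x = cos φ cos λ, y = cos φ sin λ, z = sin φ).
The central angle between the endpoints is δ = arccos(p₁·p₂) ≈ 0.979 rad (56.1°). The total great-circle distance is δ·R ≈ 0.979 × 6371 ≈ 6238 km, so the target fraction is f = 2200/6238 ≈ 0.353.
Interpolate at f ≈ 0.353 with slerp weights a = sin((1−f)δ)/sin δ ≈ 0.713, b = sin(fδ)/sin δ ≈ 0.408.
p = a·p₁ + b·p₂ ≈ (-0.577, -0.591, 0.564); φ = arcsin(p_z) ≈ 34.30°, λ = atan2(p_y, p_x) ≈ -134.32°.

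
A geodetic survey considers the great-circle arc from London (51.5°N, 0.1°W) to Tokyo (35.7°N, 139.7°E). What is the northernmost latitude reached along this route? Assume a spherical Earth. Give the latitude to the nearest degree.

≈ 71°N

The great circle lies in the plane with unit normal n̂ = (p₁ × p₂)/|p₁ × p₂|.
Here n̂_z ≈ +0.327; the vertex latitude is φ_max = arccos|n̂_z| ≈ 70.9°.
Check via Clairaut: cos φ_max = |cos φ₁| · sin C = cos(51.5°)·sin(31.7°) ≈ 0.327, again giving ≈ 70.9°.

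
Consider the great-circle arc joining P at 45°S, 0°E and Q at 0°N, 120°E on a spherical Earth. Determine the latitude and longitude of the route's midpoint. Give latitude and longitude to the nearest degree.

≈ 38°S, 77°E

Convert each endpoint to a unit vector on the sphere (x = cos φ cos λ, y = cos φ sin λ, z = sin φ).
The central angle between the endpoints is δ = arccos(p₁·p₂) ≈ 1.932 rad (110.7°).
Interpolate at f = 1/2 with slerp weights a = sin((1−f)δ)/sin δ ≈ 0.879, b = sin(fδ)/sin δ ≈ 0.879.
p = a·p₁ + b·p₂ ≈ (0.182, 0.762, -0.622); φ = arcsin(p_z) ≈ -38.45°, λ = atan2(p_y, p_x) ≈ 76.55°.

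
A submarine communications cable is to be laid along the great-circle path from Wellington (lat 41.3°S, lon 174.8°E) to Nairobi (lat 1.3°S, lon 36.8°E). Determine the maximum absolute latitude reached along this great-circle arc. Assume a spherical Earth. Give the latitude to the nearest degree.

≈ 53°S

The great circle lies in the plane with unit normal n̂ = (p₁ × p₂)/|p₁ × p₂|.
Here n̂_z ≈ -0.599; the vertex latitude is φ_max = arccos|n̂_z| ≈ 53.2°.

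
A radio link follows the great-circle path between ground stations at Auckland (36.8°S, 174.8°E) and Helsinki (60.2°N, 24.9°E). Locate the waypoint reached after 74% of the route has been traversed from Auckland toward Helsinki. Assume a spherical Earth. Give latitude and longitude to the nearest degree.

≈ (60°N, 108°E)

Write both endpoints as unit vectors p₁, p₂ with components (cos φ cos λ, cos φ sin λ, sin φ).
The central angle between the endpoints is δ = arccos(p₁·p₂) ≈ 2.614 rad (149.8°).
Interpolate at f = 0.74 with slerp weights a = sin((1−f)δ)/sin δ ≈ 1.249, b = sin(fδ)/sin δ ≈ 1.857.
p = a·p₁ + b·p₂ ≈ (-0.159, 0.479, 0.863); φ = arcsin(p_z) ≈ 59.68°, λ = atan2(p_y, p_x) ≈ 108.34°.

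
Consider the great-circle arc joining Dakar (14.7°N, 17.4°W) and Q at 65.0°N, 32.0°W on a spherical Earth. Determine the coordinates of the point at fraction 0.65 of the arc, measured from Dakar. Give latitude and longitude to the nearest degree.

Write both endpoints as unit vectors p₁, p₂ with components (cos φ cos λ, cos φ sin λ, sin φ).
The central angle between the endpoints is δ = arccos(p₁·p₂) ≈ 0.895 rad (51.3°).
Interpolate at f = 0.65 with slerp weights a = sin((1−f)δ)/sin δ ≈ 0.395, b = sin(fδ)/sin δ ≈ 0.704.
p = a·p₁ + b·p₂ ≈ (0.617, -0.272, 0.739); φ = arcsin(p_z) ≈ 47.60°, λ = atan2(p_y, p_x) ≈ -23.79°.

≈ 48°N, 24°W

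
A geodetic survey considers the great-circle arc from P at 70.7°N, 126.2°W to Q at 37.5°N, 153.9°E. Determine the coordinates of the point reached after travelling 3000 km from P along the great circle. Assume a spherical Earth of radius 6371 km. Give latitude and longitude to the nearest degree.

≈ 59°N, 173°E

From cos δ = sin φ₁ sin φ₂ + cos φ₁ cos φ₂ cos Δλ, the central angle is δ ≈ 0.901 rad (51.6°). The total great-circle distance is δ·R ≈ 0.901 × 6371 ≈ 5743 km, so the target fraction is f = 3000/5743 ≈ 0.522.
Interpolate at f ≈ 0.522 with slerp weights a = sin((1−f)δ)/sin δ ≈ 0.532, b = sin(fδ)/sin δ ≈ 0.579.
p = a·p₁ + b·p₂ ≈ (-0.516, 0.060, 0.854); φ = arcsin(p_z) ≈ 58.70°, λ = atan2(p_y, p_x) ≈ 173.37°.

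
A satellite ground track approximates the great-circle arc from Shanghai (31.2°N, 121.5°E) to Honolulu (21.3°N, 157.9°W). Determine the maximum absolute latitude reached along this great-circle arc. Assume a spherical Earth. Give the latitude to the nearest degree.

≈ 34°N

The great circle lies in the plane with unit normal n̂ = (p₁ × p₂)/|p₁ × p₂|.
Here n̂_z ≈ +0.829; the vertex latitude is φ_max = arccos|n̂_z| ≈ 34.0°.
Check via Clairaut: cos φ_max = |cos φ₁| · sin C = cos(31.2°)·sin(75.8°) ≈ 0.829, again giving ≈ 34.0°.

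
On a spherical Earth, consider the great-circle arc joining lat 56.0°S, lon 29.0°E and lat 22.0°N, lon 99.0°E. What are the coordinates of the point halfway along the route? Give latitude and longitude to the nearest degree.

≈ lat 20°S, lon 74°E

Write both endpoints as unit vectors p₁, p₂ with components (cos φ cos λ, cos φ sin λ, sin φ).
The central angle between the endpoints is δ = arccos(p₁·p₂) ≈ 1.704 rad (97.7°).
Interpolate at f = 1/2 with slerp weights a = sin((1−f)δ)/sin δ ≈ 0.760, b = sin(fδ)/sin δ ≈ 0.760.
p = a·p₁ + b·p₂ ≈ (0.261, 0.901, -0.345); φ = arcsin(p_z) ≈ -20.19°, λ = atan2(p_y, p_x) ≈ 73.83°.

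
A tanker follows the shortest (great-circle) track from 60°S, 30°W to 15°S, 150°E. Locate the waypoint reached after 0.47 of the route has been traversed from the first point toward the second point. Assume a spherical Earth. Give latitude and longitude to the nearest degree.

From cos δ = sin φ₁ sin φ₂ + cos φ₁ cos φ₂ cos Δλ, the central angle is δ ≈ 1.833 rad (105.0°).
Interpolate at f = 0.47 with slerp weights a = sin((1−f)δ)/sin δ ≈ 0.855, b = sin(fδ)/sin δ ≈ 0.785.
p = a·p₁ + b·p₂ ≈ (-0.287, 0.166, -0.944); φ = arcsin(p_z) ≈ -70.65°, λ = atan2(p_y, p_x) ≈ 150.00°.

≈ 71°S, 150°E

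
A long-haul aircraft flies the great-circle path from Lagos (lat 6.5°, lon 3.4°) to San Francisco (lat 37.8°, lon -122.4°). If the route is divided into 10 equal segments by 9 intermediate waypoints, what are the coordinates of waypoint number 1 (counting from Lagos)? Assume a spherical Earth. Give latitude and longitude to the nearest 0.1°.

≈ lat 14.5°, lon -4.7°

Convert each endpoint to a unit vector on the sphere (x = cos φ cos λ, y = cos φ sin λ, z = sin φ).
The central angle between the endpoints is δ = arccos(p₁·p₂) ≈ 1.971 rad (112.9°).
Interpolate at f = 1/10 with slerp weights a = sin((1−f)δ)/sin δ ≈ 1.064, b = sin(fδ)/sin δ ≈ 0.213.
p = a·p₁ + b·p₂ ≈ (0.965, -0.079, 0.251); φ = arcsin(p_z) ≈ 14.52°, λ = atan2(p_y, p_x) ≈ -4.69°.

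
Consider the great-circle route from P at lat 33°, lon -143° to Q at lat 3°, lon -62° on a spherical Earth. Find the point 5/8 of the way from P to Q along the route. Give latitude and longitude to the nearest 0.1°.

Convert each endpoint to a unit vector on the sphere (x = cos φ cos λ, y = cos φ sin λ, z = sin φ).
The central angle between the endpoints is δ = arccos(p₁·p₂) ≈ 1.411 rad (80.8°).
Interpolate at f = 5/8 with slerp weights a = sin((1−f)δ)/sin δ ≈ 0.511, b = sin(fδ)/sin δ ≈ 0.782.
p = a·p₁ + b·p₂ ≈ (0.024, -0.947, 0.319); φ = arcsin(p_z) ≈ 18.62°, λ = atan2(p_y, p_x) ≈ -88.54°.

≈ lat 18.6°, lon -88.5°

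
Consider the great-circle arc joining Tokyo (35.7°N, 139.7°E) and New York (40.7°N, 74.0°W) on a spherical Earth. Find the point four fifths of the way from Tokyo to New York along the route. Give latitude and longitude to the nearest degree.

≈ 57°N, 90°W

The haversine formula gives a central angle δ ≈ 1.703 rad (97.6°) between the endpoints.
Interpolate at f = 4/5 with slerp weights a = sin((1−f)δ)/sin δ ≈ 0.337, b = sin(fδ)/sin δ ≈ 0.987.
p = a·p₁ + b·p₂ ≈ (-0.002, -0.542, 0.840); φ = arcsin(p_z) ≈ 57.16°, λ = atan2(p_y, p_x) ≈ -90.26°.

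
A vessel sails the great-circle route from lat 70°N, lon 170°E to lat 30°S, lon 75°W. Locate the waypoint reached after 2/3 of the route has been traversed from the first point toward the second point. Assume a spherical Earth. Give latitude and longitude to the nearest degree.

Write both endpoints as unit vectors p₁, p₂ with components (cos φ cos λ, cos φ sin λ, sin φ).
The central angle between the endpoints is δ = arccos(p₁·p₂) ≈ 2.208 rad (126.5°).
Interpolate at f = 2/3 with slerp weights a = sin((1−f)δ)/sin δ ≈ 0.835, b = sin(fδ)/sin δ ≈ 1.238.
p = a·p₁ + b·p₂ ≈ (-0.004, -0.986, 0.166); φ = arcsin(p_z) ≈ 9.55°, λ = atan2(p_y, p_x) ≈ -90.22°.

≈ lat 10°N, lon 90°W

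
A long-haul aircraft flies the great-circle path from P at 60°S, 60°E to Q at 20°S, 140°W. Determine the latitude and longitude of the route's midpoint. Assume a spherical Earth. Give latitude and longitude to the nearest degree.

Write both endpoints as unit vectors p₁, p₂ with components (cos φ cos λ, cos φ sin λ, sin φ).
The central angle between the endpoints is δ = arccos(p₁·p₂) ≈ 1.717 rad (98.4°).
Interpolate at f = 1/2 with slerp weights a = sin((1−f)δ)/sin δ ≈ 0.765, b = sin(fδ)/sin δ ≈ 0.765.
p = a·p₁ + b·p₂ ≈ (-0.359, -0.131, -0.924); φ = arcsin(p_z) ≈ -67.52°, λ = atan2(p_y, p_x) ≈ -160.00°.

≈ 68°S, 160°W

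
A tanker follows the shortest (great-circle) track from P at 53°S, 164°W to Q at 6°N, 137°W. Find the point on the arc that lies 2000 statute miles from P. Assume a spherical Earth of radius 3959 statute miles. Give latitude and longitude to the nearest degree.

The haversine formula gives a central angle δ ≈ 1.104 rad (63.3°) between the endpoints. The total great-circle distance is δ·R ≈ 1.104 × 3959 ≈ 4372 mi, so the target fraction is f = 2000/4372 ≈ 0.457.
Interpolate at f ≈ 0.457 with slerp weights a = sin((1−f)δ)/sin δ ≈ 0.631, b = sin(fδ)/sin δ ≈ 0.542.
p = a·p₁ + b·p₂ ≈ (-0.759, -0.472, -0.448); φ = arcsin(p_z) ≈ -26.59°, λ = atan2(p_y, p_x) ≈ -148.12°.

≈ 27°S, 148°W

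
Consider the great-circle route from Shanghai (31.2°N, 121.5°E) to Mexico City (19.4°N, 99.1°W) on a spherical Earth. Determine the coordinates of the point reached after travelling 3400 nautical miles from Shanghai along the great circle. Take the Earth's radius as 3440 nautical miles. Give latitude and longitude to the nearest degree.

From cos δ = sin φ₁ sin φ₂ + cos φ₁ cos φ₂ cos Δλ, the central angle is δ ≈ 2.027 rad (116.1°). The total great-circle distance is δ·R ≈ 2.027 × 3440 ≈ 6973 nmi, so the target fraction is f = 3400/6973 ≈ 0.488.
Interpolate at f ≈ 0.488 with slerp weights a = sin((1−f)δ)/sin δ ≈ 0.960, b = sin(fδ)/sin δ ≈ 0.930.
p = a·p₁ + b·p₂ ≈ (-0.568, -0.166, 0.806); φ = arcsin(p_z) ≈ 53.73°, λ = atan2(p_y, p_x) ≈ -163.67°.

≈ 54°N, 164°W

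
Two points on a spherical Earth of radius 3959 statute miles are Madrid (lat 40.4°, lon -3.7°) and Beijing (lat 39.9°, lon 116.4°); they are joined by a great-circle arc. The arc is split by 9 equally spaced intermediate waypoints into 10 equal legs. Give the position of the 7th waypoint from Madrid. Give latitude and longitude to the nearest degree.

≈ lat 55°, lon 87°

Write both endpoints as unit vectors p₁, p₂ with components (cos φ cos λ, cos φ sin λ, sin φ).
The central angle between the endpoints is δ = arccos(p₁·p₂) ≈ 1.448 rad (82.9°).
Interpolate at f = 7/10 with slerp weights a = sin((1−f)δ)/sin δ ≈ 0.424, b = sin(fδ)/sin δ ≈ 0.855.
p = a·p₁ + b·p₂ ≈ (0.031, 0.567, 0.823); φ = arcsin(p_z) ≈ 55.42°, λ = atan2(p_y, p_x) ≈ 86.92°.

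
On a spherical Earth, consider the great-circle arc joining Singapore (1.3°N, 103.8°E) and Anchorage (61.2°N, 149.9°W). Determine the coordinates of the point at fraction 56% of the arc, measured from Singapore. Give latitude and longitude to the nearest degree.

From cos δ = sin φ₁ sin φ₂ + cos φ₁ cos φ₂ cos Δλ, the central angle is δ ≈ 1.686 rad (96.6°).
Interpolate at f = 0.56 with slerp weights a = sin((1−f)δ)/sin δ ≈ 0.680, b = sin(fδ)/sin δ ≈ 0.816.
p = a·p₁ + b·p₂ ≈ (-0.502, 0.463, 0.730); φ = arcsin(p_z) ≈ 46.90°, λ = atan2(p_y, p_x) ≈ 137.30°.

≈ (47°N, 137°E)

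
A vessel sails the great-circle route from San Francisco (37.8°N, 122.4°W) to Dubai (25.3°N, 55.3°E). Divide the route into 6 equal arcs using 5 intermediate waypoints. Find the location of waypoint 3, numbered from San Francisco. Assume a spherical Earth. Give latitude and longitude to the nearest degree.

≈ 83°N, 40°E

Write both endpoints as unit vectors p₁, p₂ with components (cos φ cos λ, cos φ sin λ, sin φ).
The central angle between the endpoints is δ = arccos(p₁·p₂) ≈ 2.040 rad (116.9°).
Interpolate at f = 3/6 with slerp weights a = sin((1−f)δ)/sin δ ≈ 0.955, b = sin(fδ)/sin δ ≈ 0.955.
p = a·p₁ + b·p₂ ≈ (0.087, 0.073, 0.994); φ = arcsin(p_z) ≈ 83.48°, λ = atan2(p_y, p_x) ≈ 39.83°.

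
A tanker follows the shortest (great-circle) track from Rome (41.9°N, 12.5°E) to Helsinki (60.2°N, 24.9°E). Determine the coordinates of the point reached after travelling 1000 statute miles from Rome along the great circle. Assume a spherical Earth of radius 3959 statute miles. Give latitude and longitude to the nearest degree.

≈ (55°N, 20°E)

Write both endpoints as unit vectors p₁, p₂ with components (cos φ cos λ, cos φ sin λ, sin φ).
The central angle between the endpoints is δ = arccos(p₁·p₂) ≈ 0.346 rad (19.8°). The total great-circle distance is δ·R ≈ 0.346 × 3959 ≈ 1369 mi, so the target fraction is f = 1000/1369 ≈ 0.730.
Interpolate at f ≈ 0.730 with slerp weights a = sin((1−f)δ)/sin δ ≈ 0.275, b = sin(fδ)/sin δ ≈ 0.737.
p = a·p₁ + b·p₂ ≈ (0.532, 0.199, 0.823); φ = arcsin(p_z) ≈ 55.41°, λ = atan2(p_y, p_x) ≈ 20.47°.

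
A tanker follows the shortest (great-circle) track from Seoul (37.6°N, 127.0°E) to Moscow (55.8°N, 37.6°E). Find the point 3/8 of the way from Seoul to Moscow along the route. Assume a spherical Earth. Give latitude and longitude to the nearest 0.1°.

Write both endpoints as unit vectors p₁, p₂ with components (cos φ cos λ, cos φ sin λ, sin φ).
The central angle between the endpoints is δ = arccos(p₁·p₂) ≈ 1.036 rad (59.4°).
Interpolate at f = 3/8 with slerp weights a = sin((1−f)δ)/sin δ ≈ 0.701, b = sin(fδ)/sin δ ≈ 0.440.
p = a·p₁ + b·p₂ ≈ (-0.138, 0.595, 0.792); φ = arcsin(p_z) ≈ 52.37°, λ = atan2(p_y, p_x) ≈ 103.09°.

≈ 52.4°N, 103.1°E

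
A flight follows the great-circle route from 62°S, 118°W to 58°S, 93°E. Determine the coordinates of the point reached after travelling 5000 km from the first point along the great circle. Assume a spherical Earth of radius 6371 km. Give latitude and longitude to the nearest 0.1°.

≈ 69.8°S, 103.5°E

From cos δ = sin φ₁ sin φ₂ + cos φ₁ cos φ₂ cos Δλ, the central angle is δ ≈ 1.006 rad (57.6°). The total great-circle distance is δ·R ≈ 1.006 × 6371 ≈ 6407 km, so the target fraction is f = 5000/6407 ≈ 0.780.
Interpolate at f ≈ 0.780 with slerp weights a = sin((1−f)δ)/sin δ ≈ 0.259, b = sin(fδ)/sin δ ≈ 0.837.
p = a·p₁ + b·p₂ ≈ (-0.080, 0.335, -0.939); φ = arcsin(p_z) ≈ -69.83°, λ = atan2(p_y, p_x) ≈ 103.48°.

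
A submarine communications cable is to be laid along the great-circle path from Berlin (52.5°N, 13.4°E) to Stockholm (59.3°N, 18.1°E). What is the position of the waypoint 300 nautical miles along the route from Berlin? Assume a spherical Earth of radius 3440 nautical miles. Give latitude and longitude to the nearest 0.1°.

≈ 57.2°N, 16.4°E

Convert each endpoint to a unit vector on the sphere (x = cos φ cos λ, y = cos φ sin λ, z = sin φ).
The central angle between the endpoints is δ = arccos(p₁·p₂) ≈ 0.127 rad (7.3°). The total great-circle distance is δ·R ≈ 0.127 × 3440 ≈ 438 nmi, so the target fraction is f = 300/438 ≈ 0.686.
Interpolate at f ≈ 0.686 with slerp weights a = sin((1−f)δ)/sin δ ≈ 0.315, b = sin(fδ)/sin δ ≈ 0.687.
p = a·p₁ + b·p₂ ≈ (0.520, 0.153, 0.840); φ = arcsin(p_z) ≈ 57.18°, λ = atan2(p_y, p_x) ≈ 16.44°.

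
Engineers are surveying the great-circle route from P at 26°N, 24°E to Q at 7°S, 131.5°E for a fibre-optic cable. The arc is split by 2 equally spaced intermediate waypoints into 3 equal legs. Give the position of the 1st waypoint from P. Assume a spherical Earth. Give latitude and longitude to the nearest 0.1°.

Convert each endpoint to a unit vector on the sphere (x = cos φ cos λ, y = cos φ sin λ, z = sin φ).
The central angle between the endpoints is δ = arccos(p₁·p₂) ≈ 1.898 rad (108.8°).
Interpolate at f = 1/3 with slerp weights a = sin((1−f)δ)/sin δ ≈ 1.007, b = sin(fδ)/sin δ ≈ 0.625.
p = a·p₁ + b·p₂ ≈ (0.416, 0.833, 0.365); φ = arcsin(p_z) ≈ 21.44°, λ = atan2(p_y, p_x) ≈ 63.43°.

≈ 21.4°N, 63.4°E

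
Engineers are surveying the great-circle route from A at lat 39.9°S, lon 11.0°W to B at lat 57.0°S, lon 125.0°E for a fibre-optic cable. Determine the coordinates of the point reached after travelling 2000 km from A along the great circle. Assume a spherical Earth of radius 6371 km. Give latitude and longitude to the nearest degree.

≈ lat 56°S, lon 1°E

From cos δ = sin φ₁ sin φ₂ + cos φ₁ cos φ₂ cos Δλ, the central angle is δ ≈ 1.331 rad (76.3°). The total great-circle distance is δ·R ≈ 1.331 × 6371 ≈ 8480 km, so the target fraction is f = 2000/8480 ≈ 0.236.
Interpolate at f ≈ 0.236 with slerp weights a = sin((1−f)δ)/sin δ ≈ 0.876, b = sin(fδ)/sin δ ≈ 0.318.
p = a·p₁ + b·p₂ ≈ (0.560, 0.014, -0.828); φ = arcsin(p_z) ≈ -55.92°, λ = atan2(p_y, p_x) ≈ 1.39°.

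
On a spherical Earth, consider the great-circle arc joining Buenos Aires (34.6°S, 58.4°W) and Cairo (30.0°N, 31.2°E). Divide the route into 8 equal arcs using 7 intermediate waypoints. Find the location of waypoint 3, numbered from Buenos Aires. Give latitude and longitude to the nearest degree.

Write both endpoints as unit vectors p₁, p₂ with components (cos φ cos λ, cos φ sin λ, sin φ).
The central angle between the endpoints is δ = arccos(p₁·p₂) ≈ 1.853 rad (106.2°).
Interpolate at f = 3/8 with slerp weights a = sin((1−f)δ)/sin δ ≈ 0.954, b = sin(fδ)/sin δ ≈ 0.667.
p = a·p₁ + b·p₂ ≈ (0.906, -0.370, -0.208); φ = arcsin(p_z) ≈ -12.02°, λ = atan2(p_y, p_x) ≈ -22.21°.

≈ 12°S, 22°W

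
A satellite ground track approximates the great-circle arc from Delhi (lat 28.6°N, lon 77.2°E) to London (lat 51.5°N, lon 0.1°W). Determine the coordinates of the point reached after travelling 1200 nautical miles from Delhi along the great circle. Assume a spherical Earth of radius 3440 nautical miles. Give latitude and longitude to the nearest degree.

≈ lat 42°N, lon 59°E

The haversine formula gives a central angle δ ≈ 1.053 rad (60.3°) between the endpoints. The total great-circle distance is δ·R ≈ 1.053 × 3440 ≈ 3623 nmi, so the target fraction is f = 1200/3623 ≈ 0.331.
Interpolate at f ≈ 0.331 with slerp weights a = sin((1−f)δ)/sin δ ≈ 0.745, b = sin(fδ)/sin δ ≈ 0.393.
p = a·p₁ + b·p₂ ≈ (0.390, 0.638, 0.665); φ = arcsin(p_z) ≈ 41.65°, λ = atan2(p_y, p_x) ≈ 58.56°.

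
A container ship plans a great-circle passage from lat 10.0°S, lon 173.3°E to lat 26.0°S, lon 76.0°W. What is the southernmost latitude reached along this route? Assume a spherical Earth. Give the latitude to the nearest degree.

The great circle lies in the plane with unit normal n̂ = (p₁ × p₂)/|p₁ × p₂|.
Here n̂_z ≈ +0.852; the vertex latitude is φ_max = arccos|n̂_z| ≈ 31.5°.
Check via Clairaut: cos φ_max = |cos φ₁| · sin C = cos(10.0°)·sin(120.1°) ≈ 0.852, again giving ≈ 31.5°.

≈ 32°S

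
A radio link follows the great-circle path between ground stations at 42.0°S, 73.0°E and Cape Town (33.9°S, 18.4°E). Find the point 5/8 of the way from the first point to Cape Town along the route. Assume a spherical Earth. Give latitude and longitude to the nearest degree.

The haversine formula gives a central angle δ ≈ 0.752 rad (43.1°) between the endpoints.
Interpolate at f = 5/8 with slerp weights a = sin((1−f)δ)/sin δ ≈ 0.407, b = sin(fδ)/sin δ ≈ 0.663.
p = a·p₁ + b·p₂ ≈ (0.611, 0.463, -0.642); φ = arcsin(p_z) ≈ -39.97°, λ = atan2(p_y, p_x) ≈ 37.18°.

≈ 40°S, 37°E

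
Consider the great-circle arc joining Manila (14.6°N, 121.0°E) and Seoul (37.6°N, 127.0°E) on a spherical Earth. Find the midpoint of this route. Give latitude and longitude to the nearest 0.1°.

≈ 26.1°N, 123.7°E

Write both endpoints as unit vectors p₁, p₂ with components (cos φ cos λ, cos φ sin λ, sin φ).
The central angle between the endpoints is δ = arccos(p₁·p₂) ≈ 0.412 rad (23.6°).
Interpolate at f = 1/2 with slerp weights a = sin((1−f)δ)/sin δ ≈ 0.511, b = sin(fδ)/sin δ ≈ 0.511.
p = a·p₁ + b·p₂ ≈ (-0.498, 0.747, 0.440); φ = arcsin(p_z) ≈ 26.13°, λ = atan2(p_y, p_x) ≈ 123.70°.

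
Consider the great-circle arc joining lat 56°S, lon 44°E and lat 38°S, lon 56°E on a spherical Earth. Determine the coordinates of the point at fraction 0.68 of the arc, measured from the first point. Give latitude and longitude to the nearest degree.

≈ lat 44°S, lon 53°E

Convert each endpoint to a unit vector on the sphere (x = cos φ cos λ, y = cos φ sin λ, z = sin φ).
The central angle between the endpoints is δ = arccos(p₁·p₂) ≈ 0.344 rad (19.7°).
Interpolate at f = 0.68 with slerp weights a = sin((1−f)δ)/sin δ ≈ 0.326, b = sin(fδ)/sin δ ≈ 0.687.
p = a·p₁ + b·p₂ ≈ (0.434, 0.576, -0.693); φ = arcsin(p_z) ≈ -43.88°, λ = atan2(p_y, p_x) ≈ 52.99°.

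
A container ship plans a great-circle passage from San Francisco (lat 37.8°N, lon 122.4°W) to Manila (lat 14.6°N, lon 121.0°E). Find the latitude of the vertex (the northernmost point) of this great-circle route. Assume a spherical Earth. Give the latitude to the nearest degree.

≈ 46°N

The great circle lies in the plane with unit normal n̂ = (p₁ × p₂)/|p₁ × p₂|.
Here n̂_z ≈ -0.696; the vertex latitude is φ_max = arccos|n̂_z| ≈ 45.9°.
Check via Clairaut: cos φ_max = |cos φ₁| · sin C = cos(37.8°)·sin(61.8°) ≈ 0.696, again giving ≈ 45.9°.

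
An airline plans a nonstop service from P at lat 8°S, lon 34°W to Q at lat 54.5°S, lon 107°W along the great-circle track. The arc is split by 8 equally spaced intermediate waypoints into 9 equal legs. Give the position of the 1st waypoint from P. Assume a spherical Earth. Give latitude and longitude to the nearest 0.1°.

The haversine formula gives a central angle δ ≈ 1.286 rad (73.7°) between the endpoints.
Interpolate at f = 1/9 with slerp weights a = sin((1−f)δ)/sin δ ≈ 0.948, b = sin(fδ)/sin δ ≈ 0.148.
p = a·p₁ + b·p₂ ≈ (0.753, -0.607, -0.253); φ = arcsin(p_z) ≈ -14.64°, λ = atan2(p_y, p_x) ≈ -38.88°.

≈ lat 14.6°S, lon 38.9°W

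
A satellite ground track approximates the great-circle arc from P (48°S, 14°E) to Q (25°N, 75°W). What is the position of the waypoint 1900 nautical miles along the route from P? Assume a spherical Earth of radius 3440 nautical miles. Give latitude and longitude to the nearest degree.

≈ (32°S, 22°W)

The haversine formula gives a central angle δ ≈ 1.879 rad (107.7°) between the endpoints. The total great-circle distance is δ·R ≈ 1.879 × 3440 ≈ 6464 nmi, so the target fraction is f = 1900/6464 ≈ 0.294.
Interpolate at f ≈ 0.294 with slerp weights a = sin((1−f)δ)/sin δ ≈ 1.018, b = sin(fδ)/sin δ ≈ 0.551.
p = a·p₁ + b·p₂ ≈ (0.790, -0.317, -0.524); φ = arcsin(p_z) ≈ -31.61°, λ = atan2(p_y, p_x) ≈ -21.87°.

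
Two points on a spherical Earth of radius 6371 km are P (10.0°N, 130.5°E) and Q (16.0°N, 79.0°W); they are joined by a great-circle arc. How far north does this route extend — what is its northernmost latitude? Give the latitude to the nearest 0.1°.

The great circle lies in the plane with unit normal n̂ = (p₁ × p₂)/|p₁ × p₂|.
Here n̂_z ≈ +0.739; the vertex latitude is φ_max = arccos|n̂_z| ≈ 42.3°.
Check via Clairaut: cos φ_max = |cos φ₁| · sin C = cos(10.0°)·sin(48.6°) ≈ 0.739, again giving ≈ 42.3°.

≈ 42.3°N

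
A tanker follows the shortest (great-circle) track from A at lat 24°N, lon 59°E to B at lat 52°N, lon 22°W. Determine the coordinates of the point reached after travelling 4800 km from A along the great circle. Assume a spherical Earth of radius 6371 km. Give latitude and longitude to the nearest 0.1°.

≈ lat 49.7°N, lon 14.2°E

Convert each endpoint to a unit vector on the sphere (x = cos φ cos λ, y = cos φ sin λ, z = sin φ).
The central angle between the endpoints is δ = arccos(p₁·p₂) ≈ 1.150 rad (65.9°). The total great-circle distance is δ·R ≈ 1.150 × 6371 ≈ 7327 km, so the target fraction is f = 4800/7327 ≈ 0.655.
Interpolate at f ≈ 0.655 with slerp weights a = sin((1−f)δ)/sin δ ≈ 0.423, b = sin(fδ)/sin δ ≈ 0.750.
p = a·p₁ + b·p₂ ≈ (0.627, 0.159, 0.763); φ = arcsin(p_z) ≈ 49.71°, λ = atan2(p_y, p_x) ≈ 14.19°.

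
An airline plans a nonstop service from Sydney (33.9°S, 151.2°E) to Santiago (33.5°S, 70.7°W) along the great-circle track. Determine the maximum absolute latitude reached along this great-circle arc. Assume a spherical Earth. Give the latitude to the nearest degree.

The great circle lies in the plane with unit normal n̂ = (p₁ × p₂)/|p₁ × p₂|.
Here n̂_z ≈ +0.472; the vertex latitude is φ_max = arccos|n̂_z| ≈ 61.8°.
Check via Clairaut: cos φ_max = |cos φ₁| · sin C = cos(33.9°)·sin(145.3°) ≈ 0.472, again giving ≈ 61.8°.

≈ 62°S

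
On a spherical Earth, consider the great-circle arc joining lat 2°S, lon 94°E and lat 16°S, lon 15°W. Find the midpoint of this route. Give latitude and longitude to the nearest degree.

≈ lat 15°S, lon 41°E

Convert each endpoint to a unit vector on the sphere (x = cos φ cos λ, y = cos φ sin λ, z = sin φ).
The central angle between the endpoints is δ = arccos(p₁·p₂) ≈ 1.879 rad (107.6°).
Interpolate at f = 1/2 with slerp weights a = sin((1−f)δ)/sin δ ≈ 0.847, b = sin(fδ)/sin δ ≈ 0.847.
p = a·p₁ + b·p₂ ≈ (0.727, 0.634, -0.263); φ = arcsin(p_z) ≈ -15.25°, λ = atan2(p_y, p_x) ≈ 41.06°.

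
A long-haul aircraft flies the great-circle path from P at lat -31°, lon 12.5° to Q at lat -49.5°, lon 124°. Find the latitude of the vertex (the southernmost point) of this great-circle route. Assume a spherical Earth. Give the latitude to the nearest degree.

The great circle lies in the plane with unit normal n̂ = (p₁ × p₂)/|p₁ × p₂|.
Here n̂_z ≈ +0.527; the vertex latitude is φ_max = arccos|n̂_z| ≈ 58.2°.

≈ -58°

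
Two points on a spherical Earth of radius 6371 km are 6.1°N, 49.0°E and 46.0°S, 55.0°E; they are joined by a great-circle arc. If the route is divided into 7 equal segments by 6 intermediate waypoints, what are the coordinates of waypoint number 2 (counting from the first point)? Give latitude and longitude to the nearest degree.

The haversine formula gives a central angle δ ≈ 0.914 rad (52.4°) between the endpoints.
Interpolate at f = 2/7 with slerp weights a = sin((1−f)δ)/sin δ ≈ 0.767, b = sin(fδ)/sin δ ≈ 0.326.
p = a·p₁ + b·p₂ ≈ (0.630, 0.761, -0.153); φ = arcsin(p_z) ≈ -8.80°, λ = atan2(p_y, p_x) ≈ 50.37°.

≈ 9°S, 50°E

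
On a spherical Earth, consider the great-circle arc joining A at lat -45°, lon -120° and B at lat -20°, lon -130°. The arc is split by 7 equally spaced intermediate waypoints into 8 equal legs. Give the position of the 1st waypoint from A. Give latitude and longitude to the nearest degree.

≈ lat -42°, lon -122°

Convert each endpoint to a unit vector on the sphere (x = cos φ cos λ, y = cos φ sin λ, z = sin φ).
The central angle between the endpoints is δ = arccos(p₁·p₂) ≈ 0.460 rad (26.3°).
Interpolate at f = 1/8 with slerp weights a = sin((1−f)δ)/sin δ ≈ 0.882, b = sin(fδ)/sin δ ≈ 0.129.
p = a·p₁ + b·p₂ ≈ (-0.390, -0.634, -0.668); φ = arcsin(p_z) ≈ -41.93°, λ = atan2(p_y, p_x) ≈ -121.63°.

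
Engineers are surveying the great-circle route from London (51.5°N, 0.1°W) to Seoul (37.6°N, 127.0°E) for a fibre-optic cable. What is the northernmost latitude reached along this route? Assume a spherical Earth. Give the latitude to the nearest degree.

The great circle lies in the plane with unit normal n̂ = (p₁ × p₂)/|p₁ × p₂|.
Here n̂_z ≈ +0.400; the vertex latitude is φ_max = arccos|n̂_z| ≈ 66.4°.
Check via Clairaut: cos φ_max = |cos φ₁| · sin C = cos(51.5°)·sin(40.0°) ≈ 0.400, again giving ≈ 66.4°.

≈ 66°N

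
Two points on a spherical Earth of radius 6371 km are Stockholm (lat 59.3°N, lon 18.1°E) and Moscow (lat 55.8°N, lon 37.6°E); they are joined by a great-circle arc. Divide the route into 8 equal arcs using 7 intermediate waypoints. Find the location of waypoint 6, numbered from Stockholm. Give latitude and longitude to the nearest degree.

Write both endpoints as unit vectors p₁, p₂ with components (cos φ cos λ, cos φ sin λ, sin φ).
The central angle between the endpoints is δ = arccos(p₁·p₂) ≈ 0.192 rad (11.0°).
Interpolate at f = 6/8 with slerp weights a = sin((1−f)δ)/sin δ ≈ 0.251, b = sin(fδ)/sin δ ≈ 0.752.
p = a·p₁ + b·p₂ ≈ (0.457, 0.298, 0.838); φ = arcsin(p_z) ≈ 56.95°, λ = atan2(p_y, p_x) ≈ 33.09°.

≈ lat 57°N, lon 33°E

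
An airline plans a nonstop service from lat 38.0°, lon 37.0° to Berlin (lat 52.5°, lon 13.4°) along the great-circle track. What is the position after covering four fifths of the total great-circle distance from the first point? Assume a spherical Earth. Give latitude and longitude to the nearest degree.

Convert each endpoint to a unit vector on the sphere (x = cos φ cos λ, y = cos φ sin λ, z = sin φ).
The central angle between the endpoints is δ = arccos(p₁·p₂) ≈ 0.382 rad (21.9°).
Interpolate at f = 4/5 with slerp weights a = sin((1−f)δ)/sin δ ≈ 0.205, b = sin(fδ)/sin δ ≈ 0.807.
p = a·p₁ + b·p₂ ≈ (0.607, 0.211, 0.766); φ = arcsin(p_z) ≈ 50.03°, λ = atan2(p_y, p_x) ≈ 19.17°.

≈ lat 50°, lon 19°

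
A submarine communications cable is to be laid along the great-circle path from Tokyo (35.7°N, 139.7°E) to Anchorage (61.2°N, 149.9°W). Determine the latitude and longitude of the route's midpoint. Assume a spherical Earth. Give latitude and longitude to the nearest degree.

≈ 54°N, 165°E

From cos δ = sin φ₁ sin φ₂ + cos φ₁ cos φ₂ cos Δλ, the central angle is δ ≈ 0.873 rad (50.0°).
Interpolate at f = 1/2 with slerp weights a = sin((1−f)δ)/sin δ ≈ 0.552, b = sin(fδ)/sin δ ≈ 0.552.
p = a·p₁ + b·p₂ ≈ (-0.572, 0.156, 0.805); φ = arcsin(p_z) ≈ 53.65°, λ = atan2(p_y, p_x) ≈ 164.69°.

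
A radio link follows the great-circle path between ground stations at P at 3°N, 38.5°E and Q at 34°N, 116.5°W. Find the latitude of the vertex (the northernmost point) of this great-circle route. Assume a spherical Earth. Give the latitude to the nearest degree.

≈ 60°N

The great circle lies in the plane with unit normal n̂ = (p₁ × p₂)/|p₁ × p₂|.
Here n̂_z ≈ -0.505; the vertex latitude is φ_max = arccos|n̂_z| ≈ 59.7°.
Check via Clairaut: cos φ_max = |cos φ₁| · sin C = cos(3.0°)·sin(30.4°) ≈ 0.505, again giving ≈ 59.7°.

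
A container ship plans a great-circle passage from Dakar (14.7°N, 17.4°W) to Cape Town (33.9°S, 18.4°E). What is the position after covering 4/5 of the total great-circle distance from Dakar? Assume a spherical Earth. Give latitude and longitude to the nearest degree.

≈ 25°S, 10°E

Convert each endpoint to a unit vector on the sphere (x = cos φ cos λ, y = cos φ sin λ, z = sin φ).
The central angle between the endpoints is δ = arccos(p₁·p₂) ≈ 1.036 rad (59.4°).
Interpolate at f = 4/5 with slerp weights a = sin((1−f)δ)/sin δ ≈ 0.239, b = sin(fδ)/sin δ ≈ 0.857.
p = a·p₁ + b·p₂ ≈ (0.895, 0.155, -0.417); φ = arcsin(p_z) ≈ -24.66°, λ = atan2(p_y, p_x) ≈ 9.84°.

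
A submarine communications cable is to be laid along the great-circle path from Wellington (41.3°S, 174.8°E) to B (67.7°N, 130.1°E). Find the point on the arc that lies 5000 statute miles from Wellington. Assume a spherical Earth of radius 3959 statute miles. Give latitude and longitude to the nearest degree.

≈ (29°N, 156°E)

Write both endpoints as unit vectors p₁, p₂ with components (cos φ cos λ, cos φ sin λ, sin φ).
The central angle between the endpoints is δ = arccos(p₁·p₂) ≈ 1.991 rad (114.1°). The total great-circle distance is δ·R ≈ 1.991 × 3959 ≈ 7883 mi, so the target fraction is f = 5000/7883 ≈ 0.634.
Interpolate at f ≈ 0.634 with slerp weights a = sin((1−f)δ)/sin δ ≈ 0.729, b = sin(fδ)/sin δ ≈ 1.044.
p = a·p₁ + b·p₂ ≈ (-0.800, 0.353, 0.485); φ = arcsin(p_z) ≈ 28.99°, λ = atan2(p_y, p_x) ≈ 156.23°.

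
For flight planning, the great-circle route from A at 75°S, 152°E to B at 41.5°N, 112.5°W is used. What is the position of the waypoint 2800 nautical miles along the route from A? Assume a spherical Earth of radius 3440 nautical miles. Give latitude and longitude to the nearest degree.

Write both endpoints as unit vectors p₁, p₂ with components (cos φ cos λ, cos φ sin λ, sin φ).
The central angle between the endpoints is δ = arccos(p₁·p₂) ≈ 2.290 rad (131.2°). The total great-circle distance is δ·R ≈ 2.290 × 3440 ≈ 7877 nmi, so the target fraction is f = 2800/7877 ≈ 0.355.
Interpolate at f ≈ 0.355 with slerp weights a = sin((1−f)δ)/sin δ ≈ 1.323, b = sin(fδ)/sin δ ≈ 0.966.
p = a·p₁ + b·p₂ ≈ (-0.579, -0.508, -0.638); φ = arcsin(p_z) ≈ -39.62°, λ = atan2(p_y, p_x) ≈ -138.76°.

≈ 40°S, 139°W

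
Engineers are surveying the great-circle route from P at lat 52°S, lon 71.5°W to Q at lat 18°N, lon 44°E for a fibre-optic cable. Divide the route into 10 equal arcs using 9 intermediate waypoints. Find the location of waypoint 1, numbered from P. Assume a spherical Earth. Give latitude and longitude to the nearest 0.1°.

The haversine formula gives a central angle δ ≈ 2.089 rad (119.7°) between the endpoints.
Interpolate at f = 1/10 with slerp weights a = sin((1−f)δ)/sin δ ≈ 1.097, b = sin(fδ)/sin δ ≈ 0.239.
p = a·p₁ + b·p₂ ≈ (0.378, -0.482, -0.790); φ = arcsin(p_z) ≈ -52.22°, λ = atan2(p_y, p_x) ≈ -51.95°.

≈ lat 52.2°S, lon 52.0°W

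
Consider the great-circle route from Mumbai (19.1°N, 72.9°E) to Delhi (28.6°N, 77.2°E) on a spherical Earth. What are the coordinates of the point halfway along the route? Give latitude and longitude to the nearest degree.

From cos δ = sin φ₁ sin φ₂ + cos φ₁ cos φ₂ cos Δλ, the central angle is δ ≈ 0.179 rad (10.3°).
Interpolate at f = 1/2 with slerp weights a = sin((1−f)δ)/sin δ ≈ 0.502, b = sin(fδ)/sin δ ≈ 0.502.
p = a·p₁ + b·p₂ ≈ (0.237, 0.883, 0.405); φ = arcsin(p_z) ≈ 23.86°, λ = atan2(p_y, p_x) ≈ 74.97°.

≈ 24°N, 75°E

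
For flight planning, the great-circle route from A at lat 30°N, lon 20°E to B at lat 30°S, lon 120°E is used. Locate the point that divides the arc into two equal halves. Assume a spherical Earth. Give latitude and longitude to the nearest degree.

≈ lat 0°N, lon 70°E

The haversine formula gives a central angle δ ≈ 1.961 rad (112.3°) between the endpoints.
Interpolate at f = 1/2 with slerp weights a = sin((1−f)δ)/sin δ ≈ 0.898, b = sin(fδ)/sin δ ≈ 0.898.
p = a·p₁ + b·p₂ ≈ (0.342, 0.940, 0.000); φ = arcsin(p_z) ≈ 0.00°, λ = atan2(p_y, p_x) ≈ 70.00°.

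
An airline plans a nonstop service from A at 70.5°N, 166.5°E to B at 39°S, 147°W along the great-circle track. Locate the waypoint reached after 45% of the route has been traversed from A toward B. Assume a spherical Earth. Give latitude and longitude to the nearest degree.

≈ 22°N, 162°W

Convert each endpoint to a unit vector on the sphere (x = cos φ cos λ, y = cos φ sin λ, z = sin φ).
The central angle between the endpoints is δ = arccos(p₁·p₂) ≈ 1.998 rad (114.5°).
Interpolate at f = 0.45 with slerp weights a = sin((1−f)δ)/sin δ ≈ 0.979, b = sin(fδ)/sin δ ≈ 0.860.
p = a·p₁ + b·p₂ ≈ (-0.878, -0.288, 0.381); φ = arcsin(p_z) ≈ 22.42°, λ = atan2(p_y, p_x) ≈ -161.86°.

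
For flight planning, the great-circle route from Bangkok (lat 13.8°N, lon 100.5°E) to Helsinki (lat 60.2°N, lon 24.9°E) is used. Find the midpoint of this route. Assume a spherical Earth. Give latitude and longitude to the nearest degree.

From cos δ = sin φ₁ sin φ₂ + cos φ₁ cos φ₂ cos Δλ, the central angle is δ ≈ 1.238 rad (70.9°).
Interpolate at f = 1/2 with slerp weights a = sin((1−f)δ)/sin δ ≈ 0.614, b = sin(fδ)/sin δ ≈ 0.614.
p = a·p₁ + b·p₂ ≈ (0.168, 0.715, 0.679); φ = arcsin(p_z) ≈ 42.77°, λ = atan2(p_y, p_x) ≈ 76.76°.

≈ lat 43°N, lon 77°E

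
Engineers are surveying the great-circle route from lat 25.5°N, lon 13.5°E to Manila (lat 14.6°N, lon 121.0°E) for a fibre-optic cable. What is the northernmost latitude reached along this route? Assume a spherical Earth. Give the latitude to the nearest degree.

The great circle lies in the plane with unit normal n̂ = (p₁ × p₂)/|p₁ × p₂|.
Here n̂_z ≈ +0.843; the vertex latitude is φ_max = arccos|n̂_z| ≈ 32.5°.

≈ 33°N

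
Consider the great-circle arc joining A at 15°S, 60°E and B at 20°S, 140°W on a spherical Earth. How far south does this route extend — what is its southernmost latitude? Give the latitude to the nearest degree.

The great circle lies in the plane with unit normal n̂ = (p₁ × p₂)/|p₁ × p₂|.
Here n̂_z ≈ +0.482; the vertex latitude is φ_max = arccos|n̂_z| ≈ 61.2°.
Check via Clairaut: cos φ_max = |cos φ₁| · sin C = cos(15.0°)·sin(150.1°) ≈ 0.482, again giving ≈ 61.2°.

≈ 61°S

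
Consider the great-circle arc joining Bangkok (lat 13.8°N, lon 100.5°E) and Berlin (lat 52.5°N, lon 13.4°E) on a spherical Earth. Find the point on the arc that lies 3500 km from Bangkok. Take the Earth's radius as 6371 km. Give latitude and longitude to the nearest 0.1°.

The haversine formula gives a central angle δ ≈ 1.350 rad (77.3°) between the endpoints. The total great-circle distance is δ·R ≈ 1.350 × 6371 ≈ 8600 km, so the target fraction is f = 3500/8600 ≈ 0.407.
Interpolate at f ≈ 0.407 with slerp weights a = sin((1−f)δ)/sin δ ≈ 0.736, b = sin(fδ)/sin δ ≈ 0.535.
p = a·p₁ + b·p₂ ≈ (0.187, 0.778, 0.600); φ = arcsin(p_z) ≈ 36.87°, λ = atan2(p_y, p_x) ≈ 76.50°.

≈ lat 36.9°N, lon 76.5°E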